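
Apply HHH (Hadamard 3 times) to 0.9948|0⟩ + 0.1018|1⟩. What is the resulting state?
0.7754|0⟩ + 0.6314|1⟩

H² = I, so H^3 = H: a single Hadamard. With (a, b) = (0.9948, 0.1018), H gives ((a + b)/√2, (a − b)/√2) = (0.7754, 0.6314).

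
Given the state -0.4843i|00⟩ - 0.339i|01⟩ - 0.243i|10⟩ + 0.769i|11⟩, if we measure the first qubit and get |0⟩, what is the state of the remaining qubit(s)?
-0.8192i|0⟩ - 0.5735i|1⟩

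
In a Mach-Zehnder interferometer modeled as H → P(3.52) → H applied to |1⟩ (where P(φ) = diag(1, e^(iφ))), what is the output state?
(0.9646 + 0.1847i)|0⟩ + (0.03537 - 0.1847i)|1⟩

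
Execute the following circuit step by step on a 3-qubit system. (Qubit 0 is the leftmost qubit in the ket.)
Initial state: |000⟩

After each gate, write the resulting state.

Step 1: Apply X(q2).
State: |001⟩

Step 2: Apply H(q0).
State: 1/√2|001⟩ + 1/√2|101⟩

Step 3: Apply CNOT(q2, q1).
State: 1/√2|011⟩ + 1/√2|111⟩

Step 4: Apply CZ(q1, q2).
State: -1/√2|011⟩ - 1/√2|111⟩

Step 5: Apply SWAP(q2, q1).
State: -1/√2|011⟩ - 1/√2|111⟩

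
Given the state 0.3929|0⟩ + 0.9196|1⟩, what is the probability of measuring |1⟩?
0.8457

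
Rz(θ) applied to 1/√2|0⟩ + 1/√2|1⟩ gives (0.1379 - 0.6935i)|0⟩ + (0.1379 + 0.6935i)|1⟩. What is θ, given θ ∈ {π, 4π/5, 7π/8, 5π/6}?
7π/8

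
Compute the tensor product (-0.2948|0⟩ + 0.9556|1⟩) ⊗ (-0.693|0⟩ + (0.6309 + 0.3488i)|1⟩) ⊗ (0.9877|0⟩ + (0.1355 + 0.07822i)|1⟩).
0.2018|000⟩ + (0.02768 + 0.01598i)|001⟩ + (-0.1837 - 0.1016i)|010⟩ + (-0.01716 - 0.02848i)|011⟩ - 0.6541|100⟩ + (-0.08973 - 0.0518i)|101⟩ + (0.5955 + 0.3292i)|110⟩ + (0.05562 + 0.09232i)|111⟩

amp(|b₁b₂…⟩) = product of the factor amplitudes for bits b₁, b₂, …; only kets whose every factor amplitude is nonzero survive.
|000⟩: (-0.2948)(-0.693)(0.9877) = 0.2018
|001⟩: (-0.2948)(-0.693)(0.1355 + 0.07822i) = (0.02768 + 0.01598i)
|010⟩: (-0.2948)(0.6309 + 0.3488i)(0.9877) = (-0.1837 - 0.1016i)
|011⟩: (-0.2948)(0.6309 + 0.3488i)(0.1355 + 0.07822i) = (-0.01716 - 0.02848i)
|100⟩: (0.9556)(-0.693)(0.9877) = -0.6541
|101⟩: (0.9556)(-0.693)(0.1355 + 0.07822i) = (-0.08973 - 0.0518i)
|110⟩: (0.9556)(0.6309 + 0.3488i)(0.9877) = (0.5955 + 0.3292i)
|111⟩: (0.9556)(0.6309 + 0.3488i)(0.1355 + 0.07822i) = (0.05562 + 0.09232i)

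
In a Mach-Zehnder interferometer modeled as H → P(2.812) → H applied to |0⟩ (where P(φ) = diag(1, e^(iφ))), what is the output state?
(0.02691 + 0.1618i)|0⟩ + (0.9731 - 0.1618i)|1⟩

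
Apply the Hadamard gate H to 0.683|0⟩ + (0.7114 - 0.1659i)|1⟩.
(0.986 - 0.1173i)|0⟩ + (-0.02008 + 0.1173i)|1⟩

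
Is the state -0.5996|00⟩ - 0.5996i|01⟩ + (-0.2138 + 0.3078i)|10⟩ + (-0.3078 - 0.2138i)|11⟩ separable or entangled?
Separable

Writing the state as a|00⟩ + b|01⟩ + c|10⟩ + d|11⟩, it is a product state iff ad − bc = 0.
Here (a, b, c, d) = (-0.5996, -0.5996i, (-0.2138 + 0.3078i), (-0.3078 - 0.2138i)): ad − bc = (-0.5996)(-0.3078 - 0.2138i) − (-0.5996i)(-0.2138 + 0.3078i) = 0, so the state is separable.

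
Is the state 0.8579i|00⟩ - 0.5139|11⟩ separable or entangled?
Entangled

Writing the state as a|00⟩ + b|01⟩ + c|10⟩ + d|11⟩, it is a product state iff ad − bc = 0.
Here (a, b, c, d) = (0.8579i, 0, 0, -0.5139): ad − bc = (0.8579i)(-0.5139) − (0)(0) = -0.4409i ≠ 0, so the state is entangled.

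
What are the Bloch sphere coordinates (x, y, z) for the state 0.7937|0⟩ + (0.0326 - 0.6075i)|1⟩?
(0.05175, -0.9643, 0.2598)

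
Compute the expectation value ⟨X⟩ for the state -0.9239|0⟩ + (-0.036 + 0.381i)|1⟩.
0.06652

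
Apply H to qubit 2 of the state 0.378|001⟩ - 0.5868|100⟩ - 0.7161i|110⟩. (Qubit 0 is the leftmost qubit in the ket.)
0.2673|000⟩ - 0.2673|001⟩ - 0.4149|100⟩ - 0.4149|101⟩ - 0.5064i|110⟩ - 0.5064i|111⟩

H on qubit 2 mixes each pair of kets that differ only in qubit 2: amplitudes (a, b) of (|…0…⟩, |…1…⟩) become ((a + b)/√2, (a − b)/√2). Kets absent from the input have amplitude 0.
(|000⟩, |001⟩): (a, b) = (0, 0.378) → (0.2673, -0.2673)
(|100⟩, |101⟩): (a, b) = (-0.5868, 0) → (-0.4149, -0.4149)
(|110⟩, |111⟩): (a, b) = (-0.7161i, 0) → (-0.5064i, -0.5064i)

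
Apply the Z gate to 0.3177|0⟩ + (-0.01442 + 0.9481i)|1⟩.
0.3177|0⟩ + (0.01442 - 0.9481i)|1⟩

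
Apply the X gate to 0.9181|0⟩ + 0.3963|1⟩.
0.3963|0⟩ + 0.9181|1⟩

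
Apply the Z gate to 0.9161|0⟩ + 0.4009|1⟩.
0.9161|0⟩ - 0.4009|1⟩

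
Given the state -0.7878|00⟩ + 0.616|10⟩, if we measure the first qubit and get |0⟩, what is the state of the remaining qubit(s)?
-|0⟩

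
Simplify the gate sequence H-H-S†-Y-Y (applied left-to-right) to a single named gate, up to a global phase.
S†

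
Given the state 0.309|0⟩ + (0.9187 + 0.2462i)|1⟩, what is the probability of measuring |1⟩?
0.9046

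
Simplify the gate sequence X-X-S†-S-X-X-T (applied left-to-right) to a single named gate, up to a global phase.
T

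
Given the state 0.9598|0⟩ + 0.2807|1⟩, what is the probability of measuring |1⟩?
0.07879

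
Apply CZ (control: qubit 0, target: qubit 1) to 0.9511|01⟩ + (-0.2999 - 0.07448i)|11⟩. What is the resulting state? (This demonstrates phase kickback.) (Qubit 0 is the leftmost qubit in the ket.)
0.9511|01⟩ + (0.2999 + 0.07448i)|11⟩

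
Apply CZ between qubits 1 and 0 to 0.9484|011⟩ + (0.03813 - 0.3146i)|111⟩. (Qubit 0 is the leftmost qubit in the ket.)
0.9484|011⟩ + (-0.03813 + 0.3146i)|111⟩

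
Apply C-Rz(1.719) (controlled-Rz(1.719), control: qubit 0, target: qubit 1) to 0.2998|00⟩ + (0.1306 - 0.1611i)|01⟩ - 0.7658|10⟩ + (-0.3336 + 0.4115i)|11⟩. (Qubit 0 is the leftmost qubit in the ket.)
0.2998|00⟩ + (0.1306 - 0.1611i)|01⟩ + (-0.4999 + 0.5801i)|10⟩ + (-0.5295 + 0.01593i)|11⟩

C-Rz(1.719) leaves the control-|0⟩ kets |00⟩, |01⟩ unchanged and applies Rz(1.719) to qubit 1 on the control-|1⟩ pair (|10⟩, |11⟩).
Rz(1.719) = [[e^(−iθ/2), 0], [0, e^(iθ/2)]] with e^(±iθ/2) = cos(θ/2) ± i·sin(θ/2); θ = 1.719, cos(θ/2) ≈ 0.652816, sin(θ/2) ≈ 0.757516.
With a = amp(|10⟩) = -0.7658 and b = amp(|11⟩) = (-0.3336 + 0.4115i):
new amp(|10⟩) = (0.652816 - 0.757516i)·a = (-0.4999 + 0.5801i)
new amp(|11⟩) = (0.652816 + 0.757516i)·b = (-0.5295 + 0.01593i)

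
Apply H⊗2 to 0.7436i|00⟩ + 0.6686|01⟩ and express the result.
(0.3343 + 0.3718i)|00⟩ + (-0.3343 + 0.3718i)|01⟩ + (0.3343 + 0.3718i)|10⟩ + (-0.3343 + 0.3718i)|11⟩

H⊗2 gives amp(|y⟩) = (1/2) Σ_x (−1)^(x·y) amp(|x⟩), where x·y is the number of positions in which both x and y have a 1.
|00⟩: (0.7436i + 0.6686)/2 = (0.3343 + 0.3718i)
|01⟩: (0.7436i - 0.6686)/2 = (-0.3343 + 0.3718i)
|10⟩: (0.7436i + 0.6686)/2 = (0.3343 + 0.3718i)
|11⟩: (0.7436i - 0.6686)/2 = (-0.3343 + 0.3718i)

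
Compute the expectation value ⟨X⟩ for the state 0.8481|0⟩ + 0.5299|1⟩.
0.8988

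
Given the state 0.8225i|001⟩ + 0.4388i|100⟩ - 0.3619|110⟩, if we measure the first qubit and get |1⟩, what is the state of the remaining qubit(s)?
0.7715i|00⟩ - 0.6363|10⟩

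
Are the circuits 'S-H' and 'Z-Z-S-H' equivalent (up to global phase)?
Yes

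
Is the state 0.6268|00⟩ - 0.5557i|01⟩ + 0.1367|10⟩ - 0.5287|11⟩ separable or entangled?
Entangled

Writing the state as a|00⟩ + b|01⟩ + c|10⟩ + d|11⟩, it is a product state iff ad − bc = 0.
Here (a, b, c, d) = (0.6268, -0.5557i, 0.1367, -0.5287): ad − bc = (0.6268)(-0.5287) − (-0.5557i)(0.1367) = (-0.3314 + 0.07596i) ≠ 0, so the state is entangled.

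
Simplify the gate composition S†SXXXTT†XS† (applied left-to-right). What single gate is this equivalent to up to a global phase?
S†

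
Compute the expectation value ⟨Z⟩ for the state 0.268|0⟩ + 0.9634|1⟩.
-0.8563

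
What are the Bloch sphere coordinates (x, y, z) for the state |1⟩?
(0, 0, -1)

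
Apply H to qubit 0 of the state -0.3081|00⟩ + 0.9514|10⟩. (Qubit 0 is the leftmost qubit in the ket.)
0.4549|00⟩ - 0.8906|10⟩

H on qubit 0 mixes each pair of kets that differ only in qubit 0: amplitudes (a, b) of (|…0…⟩, |…1…⟩) become ((a + b)/√2, (a − b)/√2). Kets absent from the input have amplitude 0.
(|00⟩, |10⟩): (a, b) = (-0.3081, 0.9514) → (0.4549, -0.8906)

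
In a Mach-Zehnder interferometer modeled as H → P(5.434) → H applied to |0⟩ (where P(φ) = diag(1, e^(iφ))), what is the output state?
(0.8303 - 0.3754i)|0⟩ + (0.1697 + 0.3754i)|1⟩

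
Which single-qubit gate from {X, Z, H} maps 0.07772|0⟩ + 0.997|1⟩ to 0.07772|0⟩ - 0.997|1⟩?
Z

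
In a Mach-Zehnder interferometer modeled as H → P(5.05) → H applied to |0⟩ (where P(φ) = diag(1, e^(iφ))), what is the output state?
(0.6656 - 0.4718i)|0⟩ + (0.3344 + 0.4718i)|1⟩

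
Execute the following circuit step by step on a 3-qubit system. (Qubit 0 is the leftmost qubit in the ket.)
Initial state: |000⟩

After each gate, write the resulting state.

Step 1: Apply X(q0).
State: |100⟩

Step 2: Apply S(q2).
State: |100⟩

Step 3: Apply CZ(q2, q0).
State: |100⟩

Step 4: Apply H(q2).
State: 1/√2|100⟩ + 1/√2|101⟩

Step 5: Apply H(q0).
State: 1/2|000⟩ + 1/2|001⟩ - 1/2|100⟩ - 1/2|101⟩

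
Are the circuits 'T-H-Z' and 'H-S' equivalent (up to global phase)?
No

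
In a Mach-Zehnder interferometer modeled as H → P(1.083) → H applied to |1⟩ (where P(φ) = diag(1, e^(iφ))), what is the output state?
(0.2657 - 0.4417i)|0⟩ + (0.7343 + 0.4417i)|1⟩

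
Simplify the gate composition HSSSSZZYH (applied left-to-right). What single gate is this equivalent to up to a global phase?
Y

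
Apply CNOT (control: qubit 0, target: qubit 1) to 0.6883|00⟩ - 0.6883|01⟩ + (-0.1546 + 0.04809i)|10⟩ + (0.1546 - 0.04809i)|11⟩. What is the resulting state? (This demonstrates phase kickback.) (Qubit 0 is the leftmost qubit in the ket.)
0.6883|00⟩ - 0.6883|01⟩ + (0.1546 - 0.04809i)|10⟩ + (-0.1546 + 0.04809i)|11⟩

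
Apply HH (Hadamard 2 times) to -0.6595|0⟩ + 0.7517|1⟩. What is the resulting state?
-0.6595|0⟩ + 0.7517|1⟩

H² = I, so an even number of Hadamards cancels: H^2 = I and the state is unchanged.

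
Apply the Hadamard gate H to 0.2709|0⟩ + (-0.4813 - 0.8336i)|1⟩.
(-0.1488 - 0.5894i)|0⟩ + (0.5319 + 0.5894i)|1⟩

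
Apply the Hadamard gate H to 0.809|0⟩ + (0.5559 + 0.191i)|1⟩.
(0.9651 + 0.1351i)|0⟩ + (0.179 - 0.1351i)|1⟩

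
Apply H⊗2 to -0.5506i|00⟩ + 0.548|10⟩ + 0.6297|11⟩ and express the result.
(0.5889 - 0.2753i)|00⟩ + (-0.04085 - 0.2753i)|01⟩ + (-0.5889 - 0.2753i)|10⟩ + (0.04085 - 0.2753i)|11⟩

H⊗2 gives amp(|y⟩) = (1/2) Σ_x (−1)^(x·y) amp(|x⟩), where x·y is the number of positions in which both x and y have a 1.
|00⟩: (-0.5506i + 0.548 + 0.6297)/2 = (0.5889 - 0.2753i)
|01⟩: (-0.5506i + 0.548 - 0.6297)/2 = (-0.04085 - 0.2753i)
|10⟩: (-0.5506i - 0.548 - 0.6297)/2 = (-0.5889 - 0.2753i)
|11⟩: (-0.5506i - 0.548 + 0.6297)/2 = (0.04085 - 0.2753i)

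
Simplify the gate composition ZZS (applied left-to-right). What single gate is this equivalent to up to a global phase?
S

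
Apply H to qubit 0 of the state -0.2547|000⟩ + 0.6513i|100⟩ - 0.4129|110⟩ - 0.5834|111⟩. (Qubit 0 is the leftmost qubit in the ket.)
(-0.1801 + 0.4605i)|000⟩ - 0.292|010⟩ - 0.4125|011⟩ + (-0.1801 - 0.4605i)|100⟩ + 0.292|110⟩ + 0.4125|111⟩

H on qubit 0 mixes each pair of kets that differ only in qubit 0: amplitudes (a, b) of (|…0…⟩, |…1…⟩) become ((a + b)/√2, (a − b)/√2). Kets absent from the input have amplitude 0.
(|000⟩, |100⟩): (a, b) = (-0.2547, 0.6513i) → ((-0.1801 + 0.4605i), (-0.1801 - 0.4605i))
(|010⟩, |110⟩): (a, b) = (0, -0.4129) → (-0.292, 0.292)
(|011⟩, |111⟩): (a, b) = (0, -0.5834) → (-0.4125, 0.4125)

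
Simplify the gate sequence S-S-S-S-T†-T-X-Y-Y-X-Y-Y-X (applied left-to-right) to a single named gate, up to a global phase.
X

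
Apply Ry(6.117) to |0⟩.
-0.9965|0⟩ + 0.083|1⟩

Ry(6.117) = [[cos(θ/2), −sin(θ/2)], [sin(θ/2), cos(θ/2)]]; θ = 6.117, cos(θ/2) ≈ -0.99655, sin(θ/2) ≈ 0.0829971.
With a = amp(|0⟩) = 1 and b = amp(|1⟩) = 0:
new amp(|0⟩) = (-0.99655)·a + (-0.0829971)·b = -0.9965
new amp(|1⟩) = (0.0829971)·a + (-0.99655)·b = 0.083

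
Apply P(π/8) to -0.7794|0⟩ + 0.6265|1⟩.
-0.7794|0⟩ + (0.5788 + 0.2398i)|1⟩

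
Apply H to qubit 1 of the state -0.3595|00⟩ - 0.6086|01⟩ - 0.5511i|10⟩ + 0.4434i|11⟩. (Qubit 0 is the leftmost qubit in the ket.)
-0.6846|00⟩ + 0.1761|01⟩ - 0.07616i|10⟩ - 0.7032i|11⟩

H on qubit 1 mixes each pair of kets that differ only in qubit 1: amplitudes (a, b) of (|…0…⟩, |…1…⟩) become ((a + b)/√2, (a − b)/√2). Kets absent from the input have amplitude 0.
(|00⟩, |01⟩): (a, b) = (-0.3595, -0.6086) → (-0.6846, 0.1761)
(|10⟩, |11⟩): (a, b) = (-0.5511i, 0.4434i) → (-0.07616i, -0.7032i)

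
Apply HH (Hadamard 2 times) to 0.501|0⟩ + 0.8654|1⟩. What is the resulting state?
0.501|0⟩ + 0.8654|1⟩

H² = I, so an even number of Hadamards cancels: H^2 = I and the state is unchanged.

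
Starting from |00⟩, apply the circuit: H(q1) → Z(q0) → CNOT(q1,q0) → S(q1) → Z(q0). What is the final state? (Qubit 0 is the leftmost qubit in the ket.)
1/√2|00⟩ - (1/√2)i|11⟩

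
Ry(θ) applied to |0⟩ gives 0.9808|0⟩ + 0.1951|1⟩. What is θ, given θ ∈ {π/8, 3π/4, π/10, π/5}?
π/8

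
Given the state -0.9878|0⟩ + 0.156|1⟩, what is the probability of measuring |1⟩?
0.02434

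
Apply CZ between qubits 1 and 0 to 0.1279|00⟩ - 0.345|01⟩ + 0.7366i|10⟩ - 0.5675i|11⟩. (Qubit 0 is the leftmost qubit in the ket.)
0.1279|00⟩ - 0.345|01⟩ + 0.7366i|10⟩ + 0.5675i|11⟩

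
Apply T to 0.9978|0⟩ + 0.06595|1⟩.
0.9978|0⟩ + (0.04663 + 0.04663i)|1⟩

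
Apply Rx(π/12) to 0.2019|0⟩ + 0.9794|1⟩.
(0.2002 - 0.1278i)|0⟩ + (0.971 - 0.02635i)|1⟩

Rx(π/12) = [[cos(θ/2), −i·sin(θ/2)], [−i·sin(θ/2), cos(θ/2)]]; θ = π/12, cos(θ/2) ≈ 0.991445, sin(θ/2) ≈ 0.130526.
With a = amp(|0⟩) = 0.2019 and b = amp(|1⟩) = 0.9794:
new amp(|0⟩) = (0.991445)·a + (-0.130526i)·b = (0.2002 - 0.1278i)
new amp(|1⟩) = (-0.130526i)·a + (0.991445)·b = (0.971 - 0.02635i)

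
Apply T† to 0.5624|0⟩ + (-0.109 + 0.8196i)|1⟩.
0.5624|0⟩ + (0.5025 + 0.6566i)|1⟩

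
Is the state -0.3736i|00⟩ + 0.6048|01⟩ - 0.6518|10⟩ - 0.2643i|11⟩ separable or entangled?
Entangled

Writing the state as a|00⟩ + b|01⟩ + c|10⟩ + d|11⟩, it is a product state iff ad − bc = 0.
Here (a, b, c, d) = (-0.3736i, 0.6048, -0.6518, -0.2643i): ad − bc = (-0.3736i)(-0.2643i) − (0.6048)(-0.6518) = 0.2955 ≠ 0, so the state is entangled.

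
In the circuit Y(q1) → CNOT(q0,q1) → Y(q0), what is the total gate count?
3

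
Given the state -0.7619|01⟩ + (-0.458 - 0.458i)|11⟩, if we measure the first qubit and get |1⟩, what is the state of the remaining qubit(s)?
(-1/√2 - (1/√2)i)|1⟩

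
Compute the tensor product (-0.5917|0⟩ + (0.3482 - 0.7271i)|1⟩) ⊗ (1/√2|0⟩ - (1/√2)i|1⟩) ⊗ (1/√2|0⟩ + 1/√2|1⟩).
-0.2959|000⟩ - 0.2959|001⟩ + 0.2959i|010⟩ + 0.2959i|011⟩ + (0.1741 - 0.3636i)|100⟩ + (0.1741 - 0.3636i)|101⟩ + (-0.3636 - 0.1741i)|110⟩ + (-0.3636 - 0.1741i)|111⟩

amp(|b₁b₂…⟩) = product of the factor amplitudes for bits b₁, b₂, …; only kets whose every factor amplitude is nonzero survive.
|000⟩: (-0.5917)(1/√2)(1/√2) = -0.2959
|001⟩: (-0.5917)(1/√2)(1/√2) = -0.2959
|010⟩: (-0.5917)(-(1/√2)i)(1/√2) = 0.2959i
|011⟩: (-0.5917)(-(1/√2)i)(1/√2) = 0.2959i
|100⟩: (0.3482 - 0.7271i)(1/√2)(1/√2) = (0.1741 - 0.3636i)
|101⟩: (0.3482 - 0.7271i)(1/√2)(1/√2) = (0.1741 - 0.3636i)
|110⟩: (0.3482 - 0.7271i)(-(1/√2)i)(1/√2) = (-0.3636 - 0.1741i)
|111⟩: (0.3482 - 0.7271i)(-(1/√2)i)(1/√2) = (-0.3636 - 0.1741i)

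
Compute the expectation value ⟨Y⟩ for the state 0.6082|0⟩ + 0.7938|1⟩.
0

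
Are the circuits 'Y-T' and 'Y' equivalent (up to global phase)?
No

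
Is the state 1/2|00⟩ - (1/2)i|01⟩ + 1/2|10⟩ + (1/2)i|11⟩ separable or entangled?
Entangled

Writing the state as a|00⟩ + b|01⟩ + c|10⟩ + d|11⟩, it is a product state iff ad − bc = 0.
Here (a, b, c, d) = (1/2, -(1/2)i, 1/2, (1/2)i): ad − bc = (1/2)((1/2)i) − (-(1/2)i)(1/2) = (1/2)i ≠ 0, so the state is entangled.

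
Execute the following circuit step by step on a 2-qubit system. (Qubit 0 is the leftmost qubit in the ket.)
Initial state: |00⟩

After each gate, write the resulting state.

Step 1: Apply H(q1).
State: 1/√2|00⟩ + 1/√2|01⟩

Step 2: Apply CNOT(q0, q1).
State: 1/√2|00⟩ + 1/√2|01⟩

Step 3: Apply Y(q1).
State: -(1/√2)i|00⟩ + (1/√2)i|01⟩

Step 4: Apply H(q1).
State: -i|01⟩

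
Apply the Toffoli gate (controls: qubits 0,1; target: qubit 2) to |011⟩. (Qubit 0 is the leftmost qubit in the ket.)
|011⟩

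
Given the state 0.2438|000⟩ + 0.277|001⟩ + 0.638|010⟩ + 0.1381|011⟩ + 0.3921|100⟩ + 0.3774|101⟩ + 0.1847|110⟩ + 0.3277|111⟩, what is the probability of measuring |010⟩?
0.407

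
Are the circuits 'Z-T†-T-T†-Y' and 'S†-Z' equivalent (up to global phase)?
No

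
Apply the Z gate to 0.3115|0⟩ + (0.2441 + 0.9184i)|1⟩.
0.3115|0⟩ + (-0.2441 - 0.9184i)|1⟩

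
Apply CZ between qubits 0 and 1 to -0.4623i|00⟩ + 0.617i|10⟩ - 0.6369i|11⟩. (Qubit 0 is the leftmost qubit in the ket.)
-0.4623i|00⟩ + 0.617i|10⟩ + 0.6369i|11⟩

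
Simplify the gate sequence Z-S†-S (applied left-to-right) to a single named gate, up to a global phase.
Z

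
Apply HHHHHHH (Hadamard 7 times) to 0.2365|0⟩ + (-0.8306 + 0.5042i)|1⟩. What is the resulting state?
(-0.4201 + 0.3565i)|0⟩ + (0.7546 - 0.3565i)|1⟩

H² = I, so H^7 = H: a single Hadamard. With (a, b) = (0.2365, (-0.8306 + 0.5042i)), H gives ((a + b)/√2, (a − b)/√2) = ((-0.4201 + 0.3565i), (0.7546 - 0.3565i)).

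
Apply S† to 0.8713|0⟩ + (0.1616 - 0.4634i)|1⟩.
0.8713|0⟩ + (-0.4634 - 0.1616i)|1⟩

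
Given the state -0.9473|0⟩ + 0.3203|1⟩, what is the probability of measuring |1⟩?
0.1026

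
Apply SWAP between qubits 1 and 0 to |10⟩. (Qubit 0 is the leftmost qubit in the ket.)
|01⟩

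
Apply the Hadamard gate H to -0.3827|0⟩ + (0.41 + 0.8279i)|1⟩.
(0.0193 + 0.5854i)|0⟩ + (-0.5605 - 0.5854i)|1⟩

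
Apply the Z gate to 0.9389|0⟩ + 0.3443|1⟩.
0.9389|0⟩ - 0.3443|1⟩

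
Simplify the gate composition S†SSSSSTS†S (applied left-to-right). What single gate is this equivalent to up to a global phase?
T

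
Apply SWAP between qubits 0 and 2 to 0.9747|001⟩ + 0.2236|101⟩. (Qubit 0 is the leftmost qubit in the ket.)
0.9747|100⟩ + 0.2236|101⟩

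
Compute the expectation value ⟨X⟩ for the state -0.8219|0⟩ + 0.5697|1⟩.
-0.9365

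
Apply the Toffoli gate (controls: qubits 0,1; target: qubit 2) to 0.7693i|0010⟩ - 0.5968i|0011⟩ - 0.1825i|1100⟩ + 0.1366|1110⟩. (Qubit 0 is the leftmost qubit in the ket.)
0.7693i|0010⟩ - 0.5968i|0011⟩ + 0.1366|1100⟩ - 0.1825i|1110⟩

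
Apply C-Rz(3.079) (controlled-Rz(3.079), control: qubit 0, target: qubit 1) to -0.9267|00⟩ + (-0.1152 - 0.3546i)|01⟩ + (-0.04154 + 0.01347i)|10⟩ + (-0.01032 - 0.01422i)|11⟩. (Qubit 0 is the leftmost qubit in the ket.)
-0.9267|00⟩ + (-0.1152 - 0.3546i)|01⟩ + (0.01216 + 0.04194i)|10⟩ + (0.01389 - 0.01076i)|11⟩

C-Rz(3.079) leaves the control-|0⟩ kets |00⟩, |01⟩ unchanged and applies Rz(3.079) to qubit 1 on the control-|1⟩ pair (|10⟩, |11⟩).
Rz(3.079) = [[e^(−iθ/2), 0], [0, e^(iθ/2)]] with e^(±iθ/2) = cos(θ/2) ± i·sin(θ/2); θ = 3.079, cos(θ/2) ≈ 0.0312912, sin(θ/2) ≈ 0.99951.
With a = amp(|10⟩) = (-0.04154 + 0.01347i) and b = amp(|11⟩) = (-0.01032 - 0.01422i):
new amp(|10⟩) = (0.0312912 - 0.99951i)·a = (0.01216 + 0.04194i)
new amp(|11⟩) = (0.0312912 + 0.99951i)·b = (0.01389 - 0.01076i)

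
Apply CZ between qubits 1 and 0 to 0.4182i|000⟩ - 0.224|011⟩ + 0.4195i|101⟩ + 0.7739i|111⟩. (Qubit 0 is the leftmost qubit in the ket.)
0.4182i|000⟩ - 0.224|011⟩ + 0.4195i|101⟩ - 0.7739i|111⟩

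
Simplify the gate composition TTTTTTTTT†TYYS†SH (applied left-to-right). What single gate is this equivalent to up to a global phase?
H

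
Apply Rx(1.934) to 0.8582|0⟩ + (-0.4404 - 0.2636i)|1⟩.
(0.2703 + 0.3625i)|0⟩ + (-0.25 - 0.8561i)|1⟩

Rx(1.934) = [[cos(θ/2), −i·sin(θ/2)], [−i·sin(θ/2), cos(θ/2)]]; θ = 1.934, cos(θ/2) ≈ 0.567772, sin(θ/2) ≈ 0.823186.
With a = amp(|0⟩) = 0.8582 and b = amp(|1⟩) = (-0.4404 - 0.2636i):
new amp(|0⟩) = (0.567772)·a + (-0.823186i)·b = (0.2703 + 0.3625i)
new amp(|1⟩) = (-0.823186i)·a + (0.567772)·b = (-0.25 - 0.8561i)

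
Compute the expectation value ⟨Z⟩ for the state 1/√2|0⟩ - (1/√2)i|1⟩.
0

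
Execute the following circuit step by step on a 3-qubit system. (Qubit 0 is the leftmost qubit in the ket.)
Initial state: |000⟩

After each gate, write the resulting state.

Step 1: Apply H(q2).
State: 1/√2|000⟩ + 1/√2|001⟩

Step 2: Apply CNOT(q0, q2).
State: 1/√2|000⟩ + 1/√2|001⟩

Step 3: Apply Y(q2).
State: -(1/√2)i|000⟩ + (1/√2)i|001⟩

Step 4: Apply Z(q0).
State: -(1/√2)i|000⟩ + (1/√2)i|001⟩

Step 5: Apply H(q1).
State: -(1/2)i|000⟩ + (1/2)i|001⟩ - (1/2)i|010⟩ + (1/2)i|011⟩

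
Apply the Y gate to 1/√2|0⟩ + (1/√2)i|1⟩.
1/√2|0⟩ + (1/√2)i|1⟩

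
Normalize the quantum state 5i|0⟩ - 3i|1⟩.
0.8575i|0⟩ - 0.5145i|1⟩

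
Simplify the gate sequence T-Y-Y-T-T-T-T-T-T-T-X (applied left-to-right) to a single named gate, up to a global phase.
X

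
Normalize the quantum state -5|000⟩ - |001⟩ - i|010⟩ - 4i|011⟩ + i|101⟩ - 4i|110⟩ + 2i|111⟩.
-0.625|000⟩ - 0.125|001⟩ - 0.125i|010⟩ - (1/2)i|011⟩ + 0.125i|101⟩ - (1/2)i|110⟩ + 0.25i|111⟩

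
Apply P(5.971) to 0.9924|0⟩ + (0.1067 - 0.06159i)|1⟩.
0.9924|0⟩ + (0.08263 - 0.09138i)|1⟩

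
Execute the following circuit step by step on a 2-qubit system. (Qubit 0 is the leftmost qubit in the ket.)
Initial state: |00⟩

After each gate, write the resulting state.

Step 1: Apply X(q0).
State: |10⟩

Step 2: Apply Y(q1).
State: i|11⟩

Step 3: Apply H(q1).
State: (1/√2)i|10⟩ - (1/√2)i|11⟩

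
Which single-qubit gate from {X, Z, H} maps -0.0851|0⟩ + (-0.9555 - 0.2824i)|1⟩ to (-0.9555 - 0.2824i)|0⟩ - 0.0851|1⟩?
X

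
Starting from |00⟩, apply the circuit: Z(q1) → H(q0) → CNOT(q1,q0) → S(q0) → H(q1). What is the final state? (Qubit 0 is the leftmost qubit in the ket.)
1/2|00⟩ + 1/2|01⟩ + (1/2)i|10⟩ + (1/2)i|11⟩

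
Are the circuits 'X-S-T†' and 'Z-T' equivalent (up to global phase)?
No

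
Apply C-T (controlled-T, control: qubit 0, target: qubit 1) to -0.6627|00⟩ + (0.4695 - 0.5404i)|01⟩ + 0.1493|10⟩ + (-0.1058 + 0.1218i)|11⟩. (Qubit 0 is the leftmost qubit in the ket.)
-0.6627|00⟩ + (0.4695 - 0.5404i)|01⟩ + 0.1493|10⟩ + (-0.1609 + 0.01131i)|11⟩

C-T leaves the control-|0⟩ kets |00⟩, |01⟩ unchanged and applies T to qubit 1 on the control-|1⟩ pair (|10⟩, |11⟩).
T = [[1, 0], [0, (1/√2 + (1/√2)i)]].
With a = amp(|10⟩) = 0.1493 and b = amp(|11⟩) = (-0.1058 + 0.1218i):
new amp(|10⟩) = (1)·a = 0.1493
new amp(|11⟩) = (1/√2 + (1/√2)i)·b = (-0.1609 + 0.01131i)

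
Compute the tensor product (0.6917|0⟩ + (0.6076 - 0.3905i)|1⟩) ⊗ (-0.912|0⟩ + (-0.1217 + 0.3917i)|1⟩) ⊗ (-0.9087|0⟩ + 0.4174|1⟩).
0.5732|000⟩ - 0.2633|001⟩ + (0.07649 - 0.2462i)|010⟩ + (-0.03514 + 0.1131i)|011⟩ + (0.5035 - 0.3236i)|100⟩ + (-0.2313 + 0.1487i)|101⟩ + (-0.0718 - 0.2595i)|110⟩ + (0.03298 + 0.1192i)|111⟩

amp(|b₁b₂…⟩) = product of the factor amplitudes for bits b₁, b₂, …; only kets whose every factor amplitude is nonzero survive.
|000⟩: (0.6917)(-0.912)(-0.9087) = 0.5732
|001⟩: (0.6917)(-0.912)(0.4174) = -0.2633
|010⟩: (0.6917)(-0.1217 + 0.3917i)(-0.9087) = (0.07649 - 0.2462i)
|011⟩: (0.6917)(-0.1217 + 0.3917i)(0.4174) = (-0.03514 + 0.1131i)
|100⟩: (0.6076 - 0.3905i)(-0.912)(-0.9087) = (0.5035 - 0.3236i)
|101⟩: (0.6076 - 0.3905i)(-0.912)(0.4174) = (-0.2313 + 0.1487i)
|110⟩: (0.6076 - 0.3905i)(-0.1217 + 0.3917i)(-0.9087) = (-0.0718 - 0.2595i)
|111⟩: (0.6076 - 0.3905i)(-0.1217 + 0.3917i)(0.4174) = (0.03298 + 0.1192i)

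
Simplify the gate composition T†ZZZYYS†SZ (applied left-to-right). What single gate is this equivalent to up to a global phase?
T†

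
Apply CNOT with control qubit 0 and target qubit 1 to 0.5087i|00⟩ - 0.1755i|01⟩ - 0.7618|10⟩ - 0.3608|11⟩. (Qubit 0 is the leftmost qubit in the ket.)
0.5087i|00⟩ - 0.1755i|01⟩ - 0.3608|10⟩ - 0.7618|11⟩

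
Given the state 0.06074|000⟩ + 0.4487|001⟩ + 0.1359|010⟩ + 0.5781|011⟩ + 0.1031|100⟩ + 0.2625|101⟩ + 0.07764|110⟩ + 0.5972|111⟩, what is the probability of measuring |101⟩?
0.06891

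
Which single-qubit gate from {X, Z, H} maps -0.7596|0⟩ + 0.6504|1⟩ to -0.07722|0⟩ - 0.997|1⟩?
H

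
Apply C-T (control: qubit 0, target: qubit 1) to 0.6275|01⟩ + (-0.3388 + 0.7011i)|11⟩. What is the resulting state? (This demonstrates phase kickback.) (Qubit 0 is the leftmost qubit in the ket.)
0.6275|01⟩ + (-0.7353 + 0.2562i)|11⟩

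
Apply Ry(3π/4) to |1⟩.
-0.9239|0⟩ + 0.3827|1⟩

Ry(3π/4) = [[cos(θ/2), −sin(θ/2)], [sin(θ/2), cos(θ/2)]]; θ = 3π/4, cos(θ/2) ≈ 0.382683, sin(θ/2) ≈ 0.92388.
With a = amp(|0⟩) = 0 and b = amp(|1⟩) = 1:
new amp(|0⟩) = (0.382683)·a + (-0.92388)·b = -0.9239
new amp(|1⟩) = (0.92388)·a + (0.382683)·b = 0.3827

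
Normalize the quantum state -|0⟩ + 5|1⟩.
-0.1961|0⟩ + 0.9806|1⟩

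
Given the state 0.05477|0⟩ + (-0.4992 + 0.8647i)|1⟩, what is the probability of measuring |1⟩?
0.9969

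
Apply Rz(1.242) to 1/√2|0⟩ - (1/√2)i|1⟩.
(0.5751 - 0.4114i)|0⟩ + (0.4114 - 0.5751i)|1⟩

Rz(1.242) = [[e^(−iθ/2), 0], [0, e^(iθ/2)]] with e^(±iθ/2) = cos(θ/2) ± i·sin(θ/2); θ = 1.242, cos(θ/2) ≈ 0.813297, sin(θ/2) ≈ 0.581849.
With a = amp(|0⟩) = 1/√2 and b = amp(|1⟩) = -(1/√2)i:
new amp(|0⟩) = (0.813297 - 0.581849i)·a = (0.5751 - 0.4114i)
new amp(|1⟩) = (0.813297 + 0.581849i)·b = (0.4114 - 0.5751i)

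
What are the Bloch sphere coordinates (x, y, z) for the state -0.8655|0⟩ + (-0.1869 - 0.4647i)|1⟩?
(0.3235, 0.8044, 0.4982)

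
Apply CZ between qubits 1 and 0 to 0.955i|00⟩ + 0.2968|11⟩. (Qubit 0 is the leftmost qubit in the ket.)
0.955i|00⟩ - 0.2968|11⟩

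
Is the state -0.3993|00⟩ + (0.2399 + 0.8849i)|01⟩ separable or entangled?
Separable

Writing the state as a|00⟩ + b|01⟩ + c|10⟩ + d|11⟩, it is a product state iff ad − bc = 0.
Here (a, b, c, d) = (-0.3993, (0.2399 + 0.8849i), 0, 0): ad − bc = (-0.3993)(0) − (0.2399 + 0.8849i)(0) = 0, so the state is separable.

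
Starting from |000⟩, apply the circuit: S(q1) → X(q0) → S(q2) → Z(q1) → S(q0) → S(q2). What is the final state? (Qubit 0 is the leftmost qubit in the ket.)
i|100⟩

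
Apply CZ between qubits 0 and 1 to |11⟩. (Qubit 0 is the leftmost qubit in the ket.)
-|11⟩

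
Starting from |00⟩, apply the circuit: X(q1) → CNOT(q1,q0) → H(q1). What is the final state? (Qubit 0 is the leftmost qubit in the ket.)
1/√2|10⟩ - 1/√2|11⟩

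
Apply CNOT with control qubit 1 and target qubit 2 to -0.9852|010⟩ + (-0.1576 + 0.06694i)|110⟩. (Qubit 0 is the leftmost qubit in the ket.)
-0.9852|011⟩ + (-0.1576 + 0.06694i)|111⟩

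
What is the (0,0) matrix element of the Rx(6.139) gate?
-0.9974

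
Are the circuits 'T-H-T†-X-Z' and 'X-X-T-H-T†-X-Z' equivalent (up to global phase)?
Yes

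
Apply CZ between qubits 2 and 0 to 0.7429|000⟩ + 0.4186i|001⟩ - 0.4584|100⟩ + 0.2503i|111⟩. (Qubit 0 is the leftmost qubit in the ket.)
0.7429|000⟩ + 0.4186i|001⟩ - 0.4584|100⟩ - 0.2503i|111⟩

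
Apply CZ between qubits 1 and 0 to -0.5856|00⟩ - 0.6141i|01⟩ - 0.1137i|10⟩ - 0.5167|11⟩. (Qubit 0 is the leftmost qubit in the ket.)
-0.5856|00⟩ - 0.6141i|01⟩ - 0.1137i|10⟩ + 0.5167|11⟩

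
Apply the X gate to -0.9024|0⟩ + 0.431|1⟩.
0.431|0⟩ - 0.9024|1⟩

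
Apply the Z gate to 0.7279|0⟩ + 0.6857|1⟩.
0.7279|0⟩ - 0.6857|1⟩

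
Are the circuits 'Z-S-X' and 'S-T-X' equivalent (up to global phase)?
No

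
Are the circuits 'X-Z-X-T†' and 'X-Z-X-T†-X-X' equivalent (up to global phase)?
Yes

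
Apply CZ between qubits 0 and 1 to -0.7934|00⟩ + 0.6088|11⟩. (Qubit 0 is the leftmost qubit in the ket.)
-0.7934|00⟩ - 0.6088|11⟩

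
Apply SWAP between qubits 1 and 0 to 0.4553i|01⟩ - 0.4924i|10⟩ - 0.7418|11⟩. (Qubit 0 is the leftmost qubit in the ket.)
-0.4924i|01⟩ + 0.4553i|10⟩ - 0.7418|11⟩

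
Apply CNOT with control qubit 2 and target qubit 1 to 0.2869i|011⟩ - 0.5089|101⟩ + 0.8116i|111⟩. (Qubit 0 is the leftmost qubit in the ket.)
0.2869i|001⟩ + 0.8116i|101⟩ - 0.5089|111⟩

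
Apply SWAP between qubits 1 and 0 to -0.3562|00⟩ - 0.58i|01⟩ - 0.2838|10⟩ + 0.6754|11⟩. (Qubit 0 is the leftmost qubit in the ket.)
-0.3562|00⟩ - 0.2838|01⟩ - 0.58i|10⟩ + 0.6754|11⟩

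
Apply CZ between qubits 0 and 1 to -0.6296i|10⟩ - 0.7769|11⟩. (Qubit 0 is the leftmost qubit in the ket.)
-0.6296i|10⟩ + 0.7769|11⟩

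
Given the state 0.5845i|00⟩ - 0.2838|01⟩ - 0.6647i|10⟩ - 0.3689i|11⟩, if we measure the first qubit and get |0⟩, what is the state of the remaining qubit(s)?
0.8996i|0⟩ - 0.4368|1⟩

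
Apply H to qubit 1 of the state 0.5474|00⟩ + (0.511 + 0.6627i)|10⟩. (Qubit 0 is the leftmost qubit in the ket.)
0.3871|00⟩ + 0.3871|01⟩ + (0.3613 + 0.4686i)|10⟩ + (0.3613 + 0.4686i)|11⟩

H on qubit 1 mixes each pair of kets that differ only in qubit 1: amplitudes (a, b) of (|…0…⟩, |…1…⟩) become ((a + b)/√2, (a − b)/√2). Kets absent from the input have amplitude 0.
(|00⟩, |01⟩): (a, b) = (0.5474, 0) → (0.3871, 0.3871)
(|10⟩, |11⟩): (a, b) = ((0.511 + 0.6627i), 0) → ((0.3613 + 0.4686i), (0.3613 + 0.4686i))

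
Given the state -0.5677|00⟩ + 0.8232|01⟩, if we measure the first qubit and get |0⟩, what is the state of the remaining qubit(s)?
-0.5677|0⟩ + 0.8232|1⟩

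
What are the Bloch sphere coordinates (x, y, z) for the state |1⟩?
(0, 0, -1)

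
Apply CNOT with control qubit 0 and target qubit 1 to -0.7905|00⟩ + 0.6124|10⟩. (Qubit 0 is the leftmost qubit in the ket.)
-0.7905|00⟩ + 0.6124|11⟩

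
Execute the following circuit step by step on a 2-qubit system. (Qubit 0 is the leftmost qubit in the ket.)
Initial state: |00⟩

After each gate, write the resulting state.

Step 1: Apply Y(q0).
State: i|10⟩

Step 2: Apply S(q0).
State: -|10⟩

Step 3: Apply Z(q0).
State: |10⟩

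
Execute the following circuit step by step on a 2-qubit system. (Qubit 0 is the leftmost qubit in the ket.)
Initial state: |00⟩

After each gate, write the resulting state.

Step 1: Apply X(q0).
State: |10⟩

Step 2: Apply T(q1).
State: |10⟩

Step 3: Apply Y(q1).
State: i|11⟩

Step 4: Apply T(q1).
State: (-1/√2 + (1/√2)i)|11⟩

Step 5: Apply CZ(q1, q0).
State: (1/√2 - (1/√2)i)|11⟩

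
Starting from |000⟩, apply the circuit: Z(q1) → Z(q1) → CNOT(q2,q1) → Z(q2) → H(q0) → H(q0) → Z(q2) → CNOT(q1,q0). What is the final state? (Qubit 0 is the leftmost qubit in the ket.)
|000⟩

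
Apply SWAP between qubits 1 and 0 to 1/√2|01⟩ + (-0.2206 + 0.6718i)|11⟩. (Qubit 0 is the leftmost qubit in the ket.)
1/√2|10⟩ + (-0.2206 + 0.6718i)|11⟩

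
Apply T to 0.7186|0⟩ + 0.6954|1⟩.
0.7186|0⟩ + (0.4917 + 0.4917i)|1⟩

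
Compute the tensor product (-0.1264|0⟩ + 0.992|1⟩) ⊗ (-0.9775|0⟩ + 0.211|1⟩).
0.1236|00⟩ - 0.02667|01⟩ - 0.9697|10⟩ + 0.2093|11⟩

amp(|b₁b₂…⟩) = product of the factor amplitudes for bits b₁, b₂, …; only kets whose every factor amplitude is nonzero survive.
|00⟩: (-0.1264)(-0.9775) = 0.1236
|01⟩: (-0.1264)(0.211) = -0.02667
|10⟩: (0.992)(-0.9775) = -0.9697
|11⟩: (0.992)(0.211) = 0.2093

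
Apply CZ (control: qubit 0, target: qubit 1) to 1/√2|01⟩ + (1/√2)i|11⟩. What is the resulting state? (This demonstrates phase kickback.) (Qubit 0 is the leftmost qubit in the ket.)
1/√2|01⟩ - (1/√2)i|11⟩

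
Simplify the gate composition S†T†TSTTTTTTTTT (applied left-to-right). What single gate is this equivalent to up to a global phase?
T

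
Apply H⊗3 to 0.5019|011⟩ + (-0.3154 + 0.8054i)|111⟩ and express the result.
(0.06594 + 0.2848i)|000⟩ + (-0.06594 - 0.2848i)|001⟩ + (-0.06594 - 0.2848i)|010⟩ + (0.06594 + 0.2848i)|011⟩ + (0.289 - 0.2848i)|100⟩ + (-0.289 + 0.2848i)|101⟩ + (-0.289 + 0.2848i)|110⟩ + (0.289 - 0.2848i)|111⟩

H⊗3 gives amp(|y⟩) = (1/2√2) Σ_x (−1)^(x·y) amp(|x⟩), where x·y is the number of positions in which both x and y have a 1.
|000⟩: (0.5019 + (-0.3154 + 0.8054i))/(2√2) = (0.06594 + 0.2848i)
|001⟩: (-0.5019 - (-0.3154 + 0.8054i))/(2√2) = (-0.06594 - 0.2848i)
|010⟩: (-0.5019 - (-0.3154 + 0.8054i))/(2√2) = (-0.06594 - 0.2848i)
|011⟩: (0.5019 + (-0.3154 + 0.8054i))/(2√2) = (0.06594 + 0.2848i)
|100⟩: (0.5019 - (-0.3154 + 0.8054i))/(2√2) = (0.289 - 0.2848i)
|101⟩: (-0.5019 + (-0.3154 + 0.8054i))/(2√2) = (-0.289 + 0.2848i)
|110⟩: (-0.5019 + (-0.3154 + 0.8054i))/(2√2) = (-0.289 + 0.2848i)
|111⟩: (0.5019 - (-0.3154 + 0.8054i))/(2√2) = (0.289 - 0.2848i)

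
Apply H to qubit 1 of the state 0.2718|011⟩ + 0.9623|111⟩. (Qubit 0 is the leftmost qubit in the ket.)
0.1922|001⟩ - 0.1922|011⟩ + 0.6804|101⟩ - 0.6804|111⟩

H on qubit 1 mixes each pair of kets that differ only in qubit 1: amplitudes (a, b) of (|…0…⟩, |…1…⟩) become ((a + b)/√2, (a − b)/√2). Kets absent from the input have amplitude 0.
(|001⟩, |011⟩): (a, b) = (0, 0.2718) → (0.1922, -0.1922)
(|101⟩, |111⟩): (a, b) = (0, 0.9623) → (0.6804, -0.6804)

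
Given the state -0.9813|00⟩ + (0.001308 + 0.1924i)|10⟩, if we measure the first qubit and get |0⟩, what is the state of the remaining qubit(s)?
-|0⟩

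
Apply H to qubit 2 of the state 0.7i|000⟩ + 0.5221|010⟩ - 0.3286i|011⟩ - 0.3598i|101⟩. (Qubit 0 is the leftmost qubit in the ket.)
0.495i|000⟩ + 0.495i|001⟩ + (0.3692 - 0.2324i)|010⟩ + (0.3692 + 0.2324i)|011⟩ - 0.2544i|100⟩ + 0.2544i|101⟩

H on qubit 2 mixes each pair of kets that differ only in qubit 2: amplitudes (a, b) of (|…0…⟩, |…1…⟩) become ((a + b)/√2, (a − b)/√2). Kets absent from the input have amplitude 0.
(|000⟩, |001⟩): (a, b) = (0.7i, 0) → (0.495i, 0.495i)
(|010⟩, |011⟩): (a, b) = (0.5221, -0.3286i) → ((0.3692 - 0.2324i), (0.3692 + 0.2324i))
(|100⟩, |101⟩): (a, b) = (0, -0.3598i) → (-0.2544i, 0.2544i)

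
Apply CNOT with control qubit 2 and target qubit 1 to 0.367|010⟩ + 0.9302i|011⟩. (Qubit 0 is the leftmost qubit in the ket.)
0.9302i|001⟩ + 0.367|010⟩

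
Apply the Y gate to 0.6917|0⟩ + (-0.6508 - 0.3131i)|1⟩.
(-0.3131 + 0.6508i)|0⟩ + 0.6917i|1⟩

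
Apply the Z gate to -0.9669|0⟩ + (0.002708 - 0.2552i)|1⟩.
-0.9669|0⟩ + (-0.002708 + 0.2552i)|1⟩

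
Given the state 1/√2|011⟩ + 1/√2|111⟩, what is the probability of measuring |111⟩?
1/2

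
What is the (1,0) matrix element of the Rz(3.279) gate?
0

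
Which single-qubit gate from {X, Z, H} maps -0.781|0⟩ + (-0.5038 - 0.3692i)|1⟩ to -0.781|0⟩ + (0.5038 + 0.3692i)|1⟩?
Z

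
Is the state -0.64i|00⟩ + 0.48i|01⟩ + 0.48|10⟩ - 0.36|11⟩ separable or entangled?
Separable

Writing the state as a|00⟩ + b|01⟩ + c|10⟩ + d|11⟩, it is a product state iff ad − bc = 0.
Here (a, b, c, d) = (-0.64i, 0.48i, 0.48, -0.36): ad − bc = (-0.64i)(-0.36) − (0.48i)(0.48) = 0, so the state is separable.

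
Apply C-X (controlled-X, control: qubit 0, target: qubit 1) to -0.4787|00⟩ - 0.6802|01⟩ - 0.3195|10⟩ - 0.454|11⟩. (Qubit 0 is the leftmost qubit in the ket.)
-0.4787|00⟩ - 0.6802|01⟩ - 0.454|10⟩ - 0.3195|11⟩

C-X leaves the control-|0⟩ kets |00⟩, |01⟩ unchanged and applies X to qubit 1 on the control-|1⟩ pair (|10⟩, |11⟩).
X = [[0, 1], [1, 0]].
With a = amp(|10⟩) = -0.3195 and b = amp(|11⟩) = -0.454:
new amp(|10⟩) = (1)·b = -0.454
new amp(|11⟩) = (1)·a = -0.3195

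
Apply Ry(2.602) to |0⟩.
0.2665|0⟩ + 0.9638|1⟩

Ry(2.602) = [[cos(θ/2), −sin(θ/2)], [sin(θ/2), cos(θ/2)]]; θ = 2.602, cos(θ/2) ≈ 0.266535, sin(θ/2) ≈ 0.963825.
With a = amp(|0⟩) = 1 and b = amp(|1⟩) = 0:
new amp(|0⟩) = (0.266535)·a + (-0.963825)·b = 0.2665
new amp(|1⟩) = (0.963825)·a + (0.266535)·b = 0.9638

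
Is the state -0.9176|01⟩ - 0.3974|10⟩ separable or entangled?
Entangled

Writing the state as a|00⟩ + b|01⟩ + c|10⟩ + d|11⟩, it is a product state iff ad − bc = 0.
Here (a, b, c, d) = (0, -0.9176, -0.3974, 0): ad − bc = (0)(0) − (-0.9176)(-0.3974) = -0.3647 ≠ 0, so the state is entangled.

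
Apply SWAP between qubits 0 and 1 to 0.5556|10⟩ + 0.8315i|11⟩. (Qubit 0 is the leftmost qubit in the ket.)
0.5556|01⟩ + 0.8315i|11⟩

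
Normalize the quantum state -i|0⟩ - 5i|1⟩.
-0.1961i|0⟩ - 0.9806i|1⟩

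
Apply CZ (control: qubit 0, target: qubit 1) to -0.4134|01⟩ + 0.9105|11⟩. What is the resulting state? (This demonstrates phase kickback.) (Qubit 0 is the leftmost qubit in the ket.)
-0.4134|01⟩ - 0.9105|11⟩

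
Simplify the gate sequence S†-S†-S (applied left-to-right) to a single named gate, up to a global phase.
S†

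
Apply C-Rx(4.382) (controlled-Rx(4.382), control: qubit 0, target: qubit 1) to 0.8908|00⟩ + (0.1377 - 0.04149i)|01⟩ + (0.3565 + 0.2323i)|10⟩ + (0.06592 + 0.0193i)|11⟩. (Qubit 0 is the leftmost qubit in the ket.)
0.8908|00⟩ + (0.1377 - 0.04149i)|01⟩ + (-0.1915 - 0.1887i)|10⟩ + (0.1507 - 0.3013i)|11⟩

C-Rx(4.382) leaves the control-|0⟩ kets |00⟩, |01⟩ unchanged and applies Rx(4.382) to qubit 1 on the control-|1⟩ pair (|10⟩, |11⟩).
Rx(4.382) = [[cos(θ/2), −i·sin(θ/2)], [−i·sin(θ/2), cos(θ/2)]]; θ = 4.382, cos(θ/2) ≈ -0.581201, sin(θ/2) ≈ 0.81376.
With a = amp(|10⟩) = (0.3565 + 0.2323i) and b = amp(|11⟩) = (0.06592 + 0.0193i):
new amp(|10⟩) = (-0.581201)·a + (-0.81376i)·b = (-0.1915 - 0.1887i)
new amp(|11⟩) = (-0.81376i)·a + (-0.581201)·b = (0.1507 - 0.3013i)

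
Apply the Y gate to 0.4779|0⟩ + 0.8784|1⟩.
-0.8784i|0⟩ + 0.4779i|1⟩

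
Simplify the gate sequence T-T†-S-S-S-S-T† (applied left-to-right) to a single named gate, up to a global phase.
T†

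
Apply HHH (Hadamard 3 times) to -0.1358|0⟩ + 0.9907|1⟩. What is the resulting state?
0.6045|0⟩ - 0.7966|1⟩

H² = I, so H^3 = H: a single Hadamard. With (a, b) = (-0.1358, 0.9907), H gives ((a + b)/√2, (a − b)/√2) = (0.6045, -0.7966).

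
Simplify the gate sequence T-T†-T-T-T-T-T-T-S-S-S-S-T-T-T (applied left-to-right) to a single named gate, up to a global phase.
T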